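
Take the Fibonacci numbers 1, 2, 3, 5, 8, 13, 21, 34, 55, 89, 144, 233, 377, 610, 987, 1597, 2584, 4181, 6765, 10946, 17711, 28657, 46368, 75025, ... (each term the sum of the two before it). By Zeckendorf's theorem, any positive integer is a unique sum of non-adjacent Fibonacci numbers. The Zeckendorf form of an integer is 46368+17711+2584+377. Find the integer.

46368+17711+2584+377 = 67040.

67040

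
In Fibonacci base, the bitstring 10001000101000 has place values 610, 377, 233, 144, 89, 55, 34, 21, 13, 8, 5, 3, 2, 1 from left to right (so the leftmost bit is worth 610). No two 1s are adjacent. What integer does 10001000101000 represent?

717

Summing the place values of the 1 bits: 610 + 89 + 13 + 5 = 717.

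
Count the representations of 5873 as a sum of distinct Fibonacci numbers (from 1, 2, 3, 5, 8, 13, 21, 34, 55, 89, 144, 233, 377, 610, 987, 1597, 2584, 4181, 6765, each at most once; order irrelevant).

Starting from the Zeckendorf form and repeatedly splitting a term F_k into F_{k−1} + F_{k−2} (when neither is already used) reaches every representation.
5873 = 4181+1597+89+5+1 = 4181+1597+89+3+2+1 = 4181+1597+55+34+5+1 = 4181+987+610+89+5+1 = … (41 more), for 45 in all.

45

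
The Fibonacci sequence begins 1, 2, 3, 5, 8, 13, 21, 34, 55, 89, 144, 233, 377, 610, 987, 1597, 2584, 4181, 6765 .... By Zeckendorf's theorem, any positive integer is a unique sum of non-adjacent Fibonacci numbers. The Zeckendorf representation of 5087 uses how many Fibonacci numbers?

largest Fibonacci ≤ 5087 is 4181; 5087 − 4181 = 906
largest Fibonacci ≤ 906 is 610; 906 − 610 = 296
largest Fibonacci ≤ 296 is 233; 296 − 233 = 63
largest Fibonacci ≤ 63 is 55; 63 − 55 = 8
largest Fibonacci ≤ 8 is 8; 8 − 8 = 0
5087 = 4181 + 610 + 233 + 55 + 8, which has 5 terms.

5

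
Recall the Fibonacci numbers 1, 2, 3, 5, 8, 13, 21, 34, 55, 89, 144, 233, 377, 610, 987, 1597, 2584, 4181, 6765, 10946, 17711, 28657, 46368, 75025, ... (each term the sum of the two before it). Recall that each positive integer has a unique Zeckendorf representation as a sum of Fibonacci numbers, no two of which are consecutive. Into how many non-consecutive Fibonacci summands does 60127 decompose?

8

46368 ≤ 60127 < 75025, so take 46368; remainder 13759
10946 ≤ 13759 < 17711, so take 10946; remainder 2813
2584 ≤ 2813 < 4181, so take 2584; remainder 229
144 ≤ 229 < 233, so take 144; remainder 85
55 ≤ 85 < 89, so take 55; remainder 30
21 ≤ 30 < 34, so take 21; remainder 9
8 ≤ 9 < 13, so take 8; remainder 1
1 ≤ 1 < 2, so take 1; remainder 0
60127 = 46368 + 10946 + 2584 + 144 + 55 + 21 + 8 + 1, which has 8 terms.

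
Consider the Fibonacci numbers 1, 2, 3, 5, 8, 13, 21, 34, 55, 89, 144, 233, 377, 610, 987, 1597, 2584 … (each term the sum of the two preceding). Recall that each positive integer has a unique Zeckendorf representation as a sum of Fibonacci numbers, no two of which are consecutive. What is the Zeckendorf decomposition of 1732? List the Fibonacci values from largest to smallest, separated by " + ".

1597 + 89 + 34 + 8 + 3 + 1

take 1597 (≤ 1732); 1732 − 1597 = 135
take 89 (≤ 135); 135 − 89 = 46
take 34 (≤ 46); 46 − 34 = 12
take 8 (≤ 12); 12 − 8 = 4
take 3 (≤ 4); 4 − 3 = 1
take 1 (≤ 1); 1 − 1 = 0
So 1732 = 1597 + 89 + 34 + 8 + 3 + 1, with no two terms consecutive in the sequence.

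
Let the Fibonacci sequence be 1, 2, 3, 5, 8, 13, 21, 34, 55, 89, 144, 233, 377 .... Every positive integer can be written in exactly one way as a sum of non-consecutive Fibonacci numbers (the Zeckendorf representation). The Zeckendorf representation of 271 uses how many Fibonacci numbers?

271 − 233 = 38
38 − 34 = 4
4 − 3 = 1
1 − 1 = 0
271 = 233 + 34 + 3 + 1, which has 4 terms.

4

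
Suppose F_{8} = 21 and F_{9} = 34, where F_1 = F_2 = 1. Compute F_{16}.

By the doubling identity F_{2k} = F_k(2F_{k+1} − F_k): F_{16} = 21·(2·34 − 21) = 21·47 = 987.

987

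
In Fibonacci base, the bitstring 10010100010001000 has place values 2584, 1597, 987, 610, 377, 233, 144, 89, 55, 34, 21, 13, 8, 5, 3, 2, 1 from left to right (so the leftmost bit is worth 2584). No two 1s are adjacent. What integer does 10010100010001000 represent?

Summing the place values of the 1 bits: 2584 + 610 + 233 + 34 + 5 = 3466.

3466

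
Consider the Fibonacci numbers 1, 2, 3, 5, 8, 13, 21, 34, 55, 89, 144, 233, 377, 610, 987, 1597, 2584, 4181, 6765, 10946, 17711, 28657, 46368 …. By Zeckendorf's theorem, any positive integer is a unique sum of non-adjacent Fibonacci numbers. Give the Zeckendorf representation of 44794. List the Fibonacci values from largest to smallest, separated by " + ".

28657 + 10946 + 4181 + 987 + 21 + 2

subtract 28657 from 44794: 16137 remains
subtract 10946 from 16137: 5191 remains
subtract 4181 from 5191: 1010 remains
subtract 987 from 1010: 23 remains
subtract 21 from 23: 2 remains
subtract 2 from 2: 0 remains
So 44794 = 28657 + 10946 + 4181 + 987 + 21 + 2, with no two terms consecutive in the sequence.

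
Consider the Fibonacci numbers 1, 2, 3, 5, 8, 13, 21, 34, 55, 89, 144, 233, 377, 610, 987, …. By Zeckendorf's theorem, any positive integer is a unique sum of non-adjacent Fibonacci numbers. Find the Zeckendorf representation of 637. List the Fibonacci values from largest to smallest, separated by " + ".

largest Fibonacci ≤ 637 is 610; 637 − 610 = 27
largest Fibonacci ≤ 27 is 21; 27 − 21 = 6
largest Fibonacci ≤ 6 is 5; 6 − 5 = 1
largest Fibonacci ≤ 1 is 1; 1 − 1 = 0
So 637 = 610 + 21 + 5 + 1, with no two terms consecutive in the sequence.

610 + 21 + 5 + 1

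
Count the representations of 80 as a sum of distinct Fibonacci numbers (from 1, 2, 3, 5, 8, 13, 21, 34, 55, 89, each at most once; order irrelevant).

3

80 = 55+21+3+1 = 55+13+8+3+1 = 34+21+13+8+3+1 — 3 representations.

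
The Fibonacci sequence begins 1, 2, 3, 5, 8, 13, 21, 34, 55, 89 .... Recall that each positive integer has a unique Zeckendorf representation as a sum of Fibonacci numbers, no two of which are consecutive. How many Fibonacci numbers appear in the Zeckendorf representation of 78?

Repeatedly subtract the largest Fibonacci number that fits:
78 − 55 = 23
23 − 21 = 2
2 − 2 = 0
78 = 55 + 21 + 2, which has 3 terms.

3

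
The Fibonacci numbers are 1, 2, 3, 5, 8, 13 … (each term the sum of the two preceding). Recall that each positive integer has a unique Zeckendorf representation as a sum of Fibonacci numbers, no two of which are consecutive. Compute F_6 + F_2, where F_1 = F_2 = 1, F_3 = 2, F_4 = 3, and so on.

9

F_6 + F_2 = 8 + 1 = 9.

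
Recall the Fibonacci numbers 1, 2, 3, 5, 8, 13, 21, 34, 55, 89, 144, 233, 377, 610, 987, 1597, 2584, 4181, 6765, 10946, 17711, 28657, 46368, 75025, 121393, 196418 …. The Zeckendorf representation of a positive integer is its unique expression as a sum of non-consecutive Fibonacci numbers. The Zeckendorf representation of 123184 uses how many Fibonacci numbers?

Repeatedly subtract the largest Fibonacci number that fits:
123184 − 121393 = 1791
1791 − 1597 = 194
194 − 144 = 50
50 − 34 = 16
16 − 13 = 3
3 − 3 = 0
123184 = 121393 + 1597 + 144 + 34 + 13 + 3, which has 6 terms.

6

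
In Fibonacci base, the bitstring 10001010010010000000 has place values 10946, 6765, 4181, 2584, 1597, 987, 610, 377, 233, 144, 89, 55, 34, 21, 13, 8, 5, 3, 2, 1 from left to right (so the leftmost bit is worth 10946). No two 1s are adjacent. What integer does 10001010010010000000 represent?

13331

Summing the place values of the 1 bits: 10946 + 1597 + 610 + 144 + 34 = 13331.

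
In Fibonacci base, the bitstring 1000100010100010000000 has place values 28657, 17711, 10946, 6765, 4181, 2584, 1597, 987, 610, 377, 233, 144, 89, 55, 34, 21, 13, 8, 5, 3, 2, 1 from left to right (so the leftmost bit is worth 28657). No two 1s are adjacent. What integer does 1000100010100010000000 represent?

Summing the place values of the 1 bits: 28657 + 4181 + 610 + 233 + 34 = 33715.

33715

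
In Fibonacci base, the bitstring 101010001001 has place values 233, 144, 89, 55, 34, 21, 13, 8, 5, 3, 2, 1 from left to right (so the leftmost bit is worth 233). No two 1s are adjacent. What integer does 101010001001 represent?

Summing the place values of the 1 bits: 233 + 89 + 34 + 5 + 1 = 362.

362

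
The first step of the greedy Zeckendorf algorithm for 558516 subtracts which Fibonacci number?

514229 ≤ 558516 < 832040, so the largest Fibonacci number not exceeding 558516 is 514229.

514229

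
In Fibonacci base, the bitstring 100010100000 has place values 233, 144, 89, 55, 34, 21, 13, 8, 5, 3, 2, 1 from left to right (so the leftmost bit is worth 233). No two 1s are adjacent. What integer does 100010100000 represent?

280

Summing the place values of the 1 bits: 233 + 34 + 13 = 280.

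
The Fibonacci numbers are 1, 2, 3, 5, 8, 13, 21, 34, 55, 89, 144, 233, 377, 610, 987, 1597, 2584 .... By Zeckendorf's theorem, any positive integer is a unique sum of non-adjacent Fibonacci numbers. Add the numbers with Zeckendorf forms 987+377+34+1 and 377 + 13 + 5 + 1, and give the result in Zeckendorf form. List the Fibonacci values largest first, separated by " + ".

The two numbers are 1399 and 396, so their sum is 1795.
Greedy algorithm:
subtract 1597 from 1795: 198 remains
subtract 144 from 198: 54 remains
subtract 34 from 54: 20 remains
subtract 13 from 20: 7 remains
subtract 5 from 7: 2 remains
subtract 2 from 2: 0 remains

1597 + 144 + 34 + 13 + 5 + 2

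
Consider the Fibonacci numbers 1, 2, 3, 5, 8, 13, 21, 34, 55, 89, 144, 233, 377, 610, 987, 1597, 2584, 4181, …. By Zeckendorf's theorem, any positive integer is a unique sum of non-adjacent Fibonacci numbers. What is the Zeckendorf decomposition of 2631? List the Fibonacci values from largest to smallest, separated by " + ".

2584 + 34 + 13

2584 ≤ 2631 < 4181, so take 2584; remainder 47
34 ≤ 47 < 55, so take 34; remainder 13
13 ≤ 13 < 21, so take 13; remainder 0
So 2631 = 2584 + 34 + 13, with no two terms consecutive in the sequence.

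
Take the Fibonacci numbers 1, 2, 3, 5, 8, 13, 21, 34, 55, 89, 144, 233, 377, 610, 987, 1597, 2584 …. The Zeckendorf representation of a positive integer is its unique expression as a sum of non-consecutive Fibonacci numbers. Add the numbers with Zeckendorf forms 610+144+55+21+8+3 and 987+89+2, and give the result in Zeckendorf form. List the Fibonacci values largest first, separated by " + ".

1597 + 233 + 89

The two numbers are 841 and 1078, so their sum is 1919.
1919 − 1597 = 322
322 − 233 = 89
89 − 89 = 0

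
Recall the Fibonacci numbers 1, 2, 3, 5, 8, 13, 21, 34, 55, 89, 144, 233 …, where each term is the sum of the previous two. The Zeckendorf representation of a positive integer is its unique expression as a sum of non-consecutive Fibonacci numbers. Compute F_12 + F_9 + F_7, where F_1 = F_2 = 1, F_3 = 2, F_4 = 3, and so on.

F_12 + F_9 + F_7 = 144 + 34 + 13 = 191.

191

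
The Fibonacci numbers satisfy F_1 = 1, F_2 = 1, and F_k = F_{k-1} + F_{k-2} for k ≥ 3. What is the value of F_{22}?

17711

Iterating the recurrence up to F_{18} = 2584 and F_{17} = 1597:
F_{19} = F_{18} + F_{17} = 2584 + 1597 = 4181
F_{20} = F_{19} + F_{18} = 4181 + 2584 = 6765
F_{21} = F_{20} + F_{19} = 6765 + 4181 = 10946
F_{22} = F_{21} + F_{20} = 10946 + 6765 = 17711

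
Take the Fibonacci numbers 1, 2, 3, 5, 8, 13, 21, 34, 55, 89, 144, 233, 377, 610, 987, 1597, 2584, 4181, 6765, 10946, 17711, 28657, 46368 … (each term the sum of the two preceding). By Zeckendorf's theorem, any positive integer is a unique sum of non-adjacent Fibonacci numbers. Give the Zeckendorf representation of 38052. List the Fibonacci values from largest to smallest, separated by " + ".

28657 + 6765 + 2584 + 34 + 8 + 3 + 1

Greedy algorithm:
28657 ≤ 38052 < 46368, so take 28657; remainder 9395
6765 ≤ 9395 < 10946, so take 6765; remainder 2630
2584 ≤ 2630 < 4181, so take 2584; remainder 46
34 ≤ 46 < 55, so take 34; remainder 12
8 ≤ 12 < 13, so take 8; remainder 4
3 ≤ 4 < 5, so take 3; remainder 1
1 ≤ 1 < 2, so take 1; remainder 0
So 38052 = 28657 + 6765 + 2584 + 34 + 8 + 3 + 1, with no two terms consecutive in the sequence.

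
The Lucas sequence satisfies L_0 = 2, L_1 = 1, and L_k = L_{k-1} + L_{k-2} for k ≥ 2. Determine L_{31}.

Iterating the recurrence up to L_{27} = 439204 and L_{26} = 271443:
L_{28} = L_{27} + L_{26} = 439204 + 271443 = 710647
L_{29} = L_{28} + L_{27} = 710647 + 439204 = 1149851
L_{30} = L_{29} + L_{28} = 1149851 + 710647 = 1860498
L_{31} = L_{30} + L_{29} = 1860498 + 1149851 = 3010349

3010349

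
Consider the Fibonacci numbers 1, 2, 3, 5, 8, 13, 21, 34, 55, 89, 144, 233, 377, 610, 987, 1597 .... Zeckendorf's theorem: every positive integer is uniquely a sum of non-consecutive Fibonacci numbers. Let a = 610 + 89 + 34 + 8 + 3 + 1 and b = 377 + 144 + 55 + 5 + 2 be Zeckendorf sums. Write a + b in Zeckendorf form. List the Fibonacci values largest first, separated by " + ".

987 + 233 + 89 + 13 + 5 + 1

The two numbers are 745 and 583, so their sum is 1328.
Repeatedly subtract the largest Fibonacci number that fits:
largest Fibonacci ≤ 1328 is 987; 1328 − 987 = 341
largest Fibonacci ≤ 341 is 233; 341 − 233 = 108
largest Fibonacci ≤ 108 is 89; 108 − 89 = 19
largest Fibonacci ≤ 19 is 13; 19 − 13 = 6
largest Fibonacci ≤ 6 is 5; 6 − 5 = 1
largest Fibonacci ≤ 1 is 1; 1 − 1 = 0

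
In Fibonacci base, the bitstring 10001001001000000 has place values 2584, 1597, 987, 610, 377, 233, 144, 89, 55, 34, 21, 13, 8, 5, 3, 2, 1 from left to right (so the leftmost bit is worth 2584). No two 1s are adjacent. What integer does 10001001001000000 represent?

3071

Summing the place values of the 1 bits: 2584 + 377 + 89 + 21 = 3071.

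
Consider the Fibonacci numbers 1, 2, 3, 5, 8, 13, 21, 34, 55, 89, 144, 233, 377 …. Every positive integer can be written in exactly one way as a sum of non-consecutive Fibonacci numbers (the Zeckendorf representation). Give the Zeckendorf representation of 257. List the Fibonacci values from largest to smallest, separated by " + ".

233 + 21 + 3

Repeatedly subtract the largest Fibonacci number that fits:
take 233 (≤ 257); 257 − 233 = 24
take 21 (≤ 24); 24 − 21 = 3
take 3 (≤ 3); 3 − 3 = 0
So 257 = 233 + 21 + 3, with no two terms consecutive in the sequence.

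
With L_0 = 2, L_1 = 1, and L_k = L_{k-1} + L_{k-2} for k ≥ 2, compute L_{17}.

Iterating the recurrence up to L_{13} = 521 and L_{12} = 322:
L_{14} = L_{13} + L_{12} = 521 + 322 = 843
L_{15} = L_{14} + L_{13} = 843 + 521 = 1364
L_{16} = L_{15} + L_{14} = 1364 + 843 = 2207
L_{17} = L_{16} + L_{15} = 2207 + 1364 = 3571

3571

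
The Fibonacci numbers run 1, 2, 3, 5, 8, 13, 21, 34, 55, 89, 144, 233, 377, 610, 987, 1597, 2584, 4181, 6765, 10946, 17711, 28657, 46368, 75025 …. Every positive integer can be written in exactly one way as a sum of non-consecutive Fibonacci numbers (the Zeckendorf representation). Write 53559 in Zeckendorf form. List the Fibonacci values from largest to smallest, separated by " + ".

46368 + 6765 + 377 + 34 + 13 + 2

Greedily peel off the largest Fibonacci term at each step:
46368 ≤ 53559 < 75025, so take 46368; remainder 7191
6765 ≤ 7191 < 10946, so take 6765; remainder 426
377 ≤ 426 < 610, so take 377; remainder 49
34 ≤ 49 < 55, so take 34; remainder 15
13 ≤ 15 < 21, so take 13; remainder 2
2 ≤ 2 < 3, so take 2; remainder 0
So 53559 = 46368 + 6765 + 377 + 34 + 13 + 2, with no two terms consecutive in the sequence.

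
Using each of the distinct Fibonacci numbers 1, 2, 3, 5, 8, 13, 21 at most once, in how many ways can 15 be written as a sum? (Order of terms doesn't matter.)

Each representation comes from the Zeckendorf form by replacing some F_k with F_{k−1} + F_{k−2} where possible.
15 = 13+2 = 8+5+2 — 2 representations.

2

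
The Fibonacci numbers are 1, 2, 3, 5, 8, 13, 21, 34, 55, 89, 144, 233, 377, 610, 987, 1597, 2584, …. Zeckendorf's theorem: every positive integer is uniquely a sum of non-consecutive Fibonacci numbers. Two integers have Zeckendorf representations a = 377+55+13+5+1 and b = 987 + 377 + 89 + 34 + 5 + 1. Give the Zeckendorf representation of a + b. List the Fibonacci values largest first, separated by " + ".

1597 + 233 + 89 + 21 + 3 + 1

The two numbers are 451 and 1493, so their sum is 1944.
1944 − 1597 = 347
347 − 233 = 114
114 − 89 = 25
25 − 21 = 4
4 − 3 = 1
1 − 1 = 0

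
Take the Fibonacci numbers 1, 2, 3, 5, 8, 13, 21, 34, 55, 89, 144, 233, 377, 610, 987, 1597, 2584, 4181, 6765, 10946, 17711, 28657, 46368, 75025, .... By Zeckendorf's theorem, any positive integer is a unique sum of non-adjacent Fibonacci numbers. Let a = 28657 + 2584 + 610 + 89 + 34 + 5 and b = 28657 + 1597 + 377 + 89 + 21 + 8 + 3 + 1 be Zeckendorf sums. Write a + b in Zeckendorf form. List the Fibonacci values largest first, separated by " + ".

The two numbers are 31979 and 30753, so their sum is 62732.
62732 − 46368 = 16364
16364 − 10946 = 5418
5418 − 4181 = 1237
1237 − 987 = 250
250 − 233 = 17
17 − 13 = 4
4 − 3 = 1
1 − 1 = 0

46368 + 10946 + 4181 + 987 + 233 + 13 + 3 + 1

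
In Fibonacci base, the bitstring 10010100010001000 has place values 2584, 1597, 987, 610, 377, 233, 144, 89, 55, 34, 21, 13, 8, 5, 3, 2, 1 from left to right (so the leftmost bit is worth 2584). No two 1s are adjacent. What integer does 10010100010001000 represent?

Summing the place values of the 1 bits: 2584 + 610 + 233 + 34 + 5 = 3466.

3466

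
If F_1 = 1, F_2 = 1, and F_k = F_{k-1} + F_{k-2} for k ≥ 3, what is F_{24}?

46368

Iterating the recurrence up to F_{16} = 987 and F_{15} = 610:
F_{17} = F_{16} + F_{15} = 987 + 610 = 1597
F_{18} = F_{17} + F_{16} = 1597 + 987 = 2584
F_{19} = F_{18} + F_{17} = 2584 + 1597 = 4181
F_{20} = F_{19} + F_{18} = 4181 + 2584 = 6765
F_{21} = F_{20} + F_{19} = 6765 + 4181 = 10946
F_{22} = F_{21} + F_{20} = 10946 + 6765 = 17711
F_{23} = F_{22} + F_{21} = 17711 + 10946 = 28657
F_{24} = F_{23} + F_{22} = 28657 + 17711 = 46368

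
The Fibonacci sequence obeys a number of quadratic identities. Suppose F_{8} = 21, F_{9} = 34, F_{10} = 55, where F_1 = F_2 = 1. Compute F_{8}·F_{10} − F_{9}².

-1

21·55 − 34² = 1155 − 1156 = -1. (Cassini's identity: F_{k−1}F_{k+1} − F_k² = (−1)^k.)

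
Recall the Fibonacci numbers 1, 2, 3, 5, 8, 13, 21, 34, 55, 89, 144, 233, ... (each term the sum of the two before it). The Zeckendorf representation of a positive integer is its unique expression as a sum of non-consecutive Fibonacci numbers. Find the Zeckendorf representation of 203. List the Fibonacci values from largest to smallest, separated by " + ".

203: greatest Fibonacci not exceeding it is 144, leaving 59
59: greatest Fibonacci not exceeding it is 55, leaving 4
4: greatest Fibonacci not exceeding it is 3, leaving 1
1: greatest Fibonacci not exceeding it is 1, leaving 0
So 203 = 144 + 55 + 3 + 1, with no two terms consecutive in the sequence.

144 + 55 + 3 + 1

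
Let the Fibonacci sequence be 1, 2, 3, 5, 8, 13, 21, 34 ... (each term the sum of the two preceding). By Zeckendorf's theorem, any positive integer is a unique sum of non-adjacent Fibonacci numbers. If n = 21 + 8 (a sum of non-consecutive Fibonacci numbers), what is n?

29

21 + 8 = 29.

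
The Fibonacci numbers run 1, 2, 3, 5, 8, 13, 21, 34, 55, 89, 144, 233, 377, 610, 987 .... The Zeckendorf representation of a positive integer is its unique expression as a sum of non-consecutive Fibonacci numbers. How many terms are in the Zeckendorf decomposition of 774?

Repeatedly subtract the largest Fibonacci number that fits:
774: greatest Fibonacci not exceeding it is 610, leaving 164
164: greatest Fibonacci not exceeding it is 144, leaving 20
20: greatest Fibonacci not exceeding it is 13, leaving 7
7: greatest Fibonacci not exceeding it is 5, leaving 2
2: greatest Fibonacci not exceeding it is 2, leaving 0
774 = 610 + 144 + 13 + 5 + 2, which has 5 terms.

5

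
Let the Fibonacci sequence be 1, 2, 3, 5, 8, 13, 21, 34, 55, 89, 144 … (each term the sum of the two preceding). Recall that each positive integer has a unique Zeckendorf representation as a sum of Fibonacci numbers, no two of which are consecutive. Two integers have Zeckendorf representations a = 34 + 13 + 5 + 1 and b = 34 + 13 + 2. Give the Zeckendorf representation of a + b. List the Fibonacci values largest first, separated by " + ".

The two numbers are 53 and 49, so their sum is 102.
take 89 (≤ 102); 102 − 89 = 13
take 13 (≤ 13); 13 − 13 = 0

89 + 13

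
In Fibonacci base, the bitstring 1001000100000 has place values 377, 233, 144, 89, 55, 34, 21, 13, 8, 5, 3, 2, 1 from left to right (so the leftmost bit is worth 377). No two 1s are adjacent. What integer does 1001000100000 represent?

479

Summing the place values of the 1 bits: 377 + 89 + 13 = 479.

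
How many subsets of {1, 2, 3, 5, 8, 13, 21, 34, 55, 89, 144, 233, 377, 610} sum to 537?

20

537 = 377+144+13+3 = 377+144+13+2+1 = 377+144+8+5+3 = 377+89+55+13+3 = … (16 more), for 20 in all.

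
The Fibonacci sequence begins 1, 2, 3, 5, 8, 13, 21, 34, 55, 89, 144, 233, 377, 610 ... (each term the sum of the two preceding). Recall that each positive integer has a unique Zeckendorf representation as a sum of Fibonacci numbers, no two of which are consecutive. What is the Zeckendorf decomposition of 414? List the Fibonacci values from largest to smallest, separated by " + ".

414: greatest Fibonacci not exceeding it is 377, leaving 37
37: greatest Fibonacci not exceeding it is 34, leaving 3
3: greatest Fibonacci not exceeding it is 3, leaving 0
So 414 = 377 + 34 + 3, with no two terms consecutive in the sequence.

377 + 34 + 3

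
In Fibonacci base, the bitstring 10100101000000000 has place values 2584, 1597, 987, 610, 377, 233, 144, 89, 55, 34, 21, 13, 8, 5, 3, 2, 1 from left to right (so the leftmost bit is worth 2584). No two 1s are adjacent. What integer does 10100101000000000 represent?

3893

Summing the place values of the 1 bits: 2584 + 987 + 233 + 89 = 3893.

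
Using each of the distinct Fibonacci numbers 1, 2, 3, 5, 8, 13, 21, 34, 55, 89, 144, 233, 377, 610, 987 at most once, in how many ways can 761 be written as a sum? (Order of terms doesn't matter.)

761 = 610+144+5+2 = 610+89+55+5+2 = 377+233+144+5+2 = 610+89+34+21+5+2 = 377+233+89+55+5+2 = … (3 more), for 8 in all.

8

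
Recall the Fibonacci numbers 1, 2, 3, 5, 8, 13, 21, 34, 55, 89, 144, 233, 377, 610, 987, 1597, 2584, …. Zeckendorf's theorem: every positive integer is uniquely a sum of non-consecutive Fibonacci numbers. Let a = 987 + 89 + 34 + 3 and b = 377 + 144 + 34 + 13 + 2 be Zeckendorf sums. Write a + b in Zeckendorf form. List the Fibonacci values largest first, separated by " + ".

1597 + 55 + 21 + 8 + 2

The two numbers are 1113 and 570, so their sum is 1683.
Repeatedly subtract the largest Fibonacci number that fits:
largest Fibonacci ≤ 1683 is 1597; 1683 − 1597 = 86
largest Fibonacci ≤ 86 is 55; 86 − 55 = 31
largest Fibonacci ≤ 31 is 21; 31 − 21 = 10
largest Fibonacci ≤ 10 is 8; 10 − 8 = 2
largest Fibonacci ≤ 2 is 2; 2 − 2 = 0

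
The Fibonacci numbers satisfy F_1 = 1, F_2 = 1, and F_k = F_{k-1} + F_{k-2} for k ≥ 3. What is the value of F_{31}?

1346269

Iterating the recurrence up to F_{23} = 28657 and F_{22} = 17711:
F_{24} = F_{23} + F_{22} = 28657 + 17711 = 46368
F_{25} = F_{24} + F_{23} = 46368 + 28657 = 75025
F_{26} = F_{25} + F_{24} = 75025 + 46368 = 121393
F_{27} = F_{26} + F_{25} = 121393 + 75025 = 196418
F_{28} = F_{27} + F_{26} = 196418 + 121393 = 317811
F_{29} = F_{28} + F_{27} = 317811 + 196418 = 514229
F_{30} = F_{29} + F_{28} = 514229 + 317811 = 832040
F_{31} = F_{30} + F_{29} = 832040 + 514229 = 1346269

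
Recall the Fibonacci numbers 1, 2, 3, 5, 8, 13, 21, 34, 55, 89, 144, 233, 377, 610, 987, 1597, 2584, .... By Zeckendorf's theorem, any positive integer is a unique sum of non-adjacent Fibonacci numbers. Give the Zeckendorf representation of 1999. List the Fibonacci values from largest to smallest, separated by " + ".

1597 + 377 + 21 + 3 + 1

Repeatedly subtract the largest Fibonacci number that fits:
1597 ≤ 1999 < 2584, so take 1597; remainder 402
377 ≤ 402 < 610, so take 377; remainder 25
21 ≤ 25 < 34, so take 21; remainder 4
3 ≤ 4 < 5, so take 3; remainder 1
1 ≤ 1 < 2, so take 1; remainder 0
So 1999 = 1597 + 377 + 21 + 3 + 1, with no two terms consecutive in the sequence.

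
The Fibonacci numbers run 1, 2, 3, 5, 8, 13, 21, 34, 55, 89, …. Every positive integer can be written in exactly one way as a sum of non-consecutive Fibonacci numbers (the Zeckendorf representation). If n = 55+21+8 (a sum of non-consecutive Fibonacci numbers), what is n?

55+21+8 = 84.

84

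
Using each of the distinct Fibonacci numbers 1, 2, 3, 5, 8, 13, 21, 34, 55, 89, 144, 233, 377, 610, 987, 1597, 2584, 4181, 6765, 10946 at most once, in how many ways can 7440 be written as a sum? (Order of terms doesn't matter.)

Starting from the Zeckendorf form and repeatedly splitting a term F_k into F_{k−1} + F_{k−2} (when neither is already used) reaches every representation.
7440 = 6765+610+55+8+2 = 6765+610+55+5+3+2 = 6765+610+34+21+8+2 = … (42 more), for 45 in all.

45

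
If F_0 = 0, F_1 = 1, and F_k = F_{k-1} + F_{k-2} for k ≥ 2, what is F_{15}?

Iterating the recurrence up to F_{7} = 13 and F_{6} = 8:
F_{8} = F_{7} + F_{6} = 13 + 8 = 21
F_{9} = F_{8} + F_{7} = 21 + 13 = 34
F_{10} = F_{9} + F_{8} = 34 + 21 = 55
F_{11} = F_{10} + F_{9} = 55 + 34 = 89
F_{12} = F_{11} + F_{10} = 89 + 55 = 144
F_{13} = F_{12} + F_{11} = 144 + 89 = 233
F_{14} = F_{13} + F_{12} = 233 + 144 = 377
F_{15} = F_{14} + F_{13} = 377 + 233 = 610

610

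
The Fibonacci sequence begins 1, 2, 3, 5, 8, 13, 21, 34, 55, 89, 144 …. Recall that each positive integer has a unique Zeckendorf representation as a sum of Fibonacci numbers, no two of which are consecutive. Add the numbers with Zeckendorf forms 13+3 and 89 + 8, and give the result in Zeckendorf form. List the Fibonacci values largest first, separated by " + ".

The two numbers are 16 and 97, so their sum is 113.
Greedily peel off the largest Fibonacci term at each step:
89 ≤ 113 < 144, so take 89; remainder 24
21 ≤ 24 < 34, so take 21; remainder 3
3 ≤ 3 < 5, so take 3; remainder 0

89 + 21 + 3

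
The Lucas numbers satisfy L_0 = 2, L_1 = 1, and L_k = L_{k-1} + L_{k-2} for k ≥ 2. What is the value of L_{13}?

521

Iterating the recurrence up to L_{7} = 29 and L_{6} = 18:
L_{8} = L_{7} + L_{6} = 29 + 18 = 47
L_{9} = L_{8} + L_{7} = 47 + 29 = 76
L_{10} = L_{9} + L_{8} = 76 + 47 = 123
L_{11} = L_{10} + L_{9} = 123 + 76 = 199
L_{12} = L_{11} + L_{10} = 199 + 123 = 322
L_{13} = L_{12} + L_{11} = 322 + 199 = 521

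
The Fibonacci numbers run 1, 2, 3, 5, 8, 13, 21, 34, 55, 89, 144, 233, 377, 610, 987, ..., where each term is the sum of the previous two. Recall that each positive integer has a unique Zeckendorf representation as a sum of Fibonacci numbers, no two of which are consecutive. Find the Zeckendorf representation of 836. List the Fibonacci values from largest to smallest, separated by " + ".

610 ≤ 836 < 987, so take 610; remainder 226
144 ≤ 226 < 233, so take 144; remainder 82
55 ≤ 82 < 89, so take 55; remainder 27
21 ≤ 27 < 34, so take 21; remainder 6
5 ≤ 6 < 8, so take 5; remainder 1
1 ≤ 1 < 2, so take 1; remainder 0
So 836 = 610 + 144 + 55 + 21 + 5 + 1, with no two terms consecutive in the sequence.

610 + 144 + 55 + 21 + 5 + 1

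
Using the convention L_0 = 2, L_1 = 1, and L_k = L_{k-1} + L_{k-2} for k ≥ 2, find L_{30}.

1860498

Iterating the recurrence up to L_{24} = 103682 and L_{23} = 64079:
L_{25} = L_{24} + L_{23} = 103682 + 64079 = 167761
L_{26} = L_{25} + L_{24} = 167761 + 103682 = 271443
L_{27} = L_{26} + L_{25} = 271443 + 167761 = 439204
L_{28} = L_{27} + L_{26} = 439204 + 271443 = 710647
L_{29} = L_{28} + L_{27} = 710647 + 439204 = 1149851
L_{30} = L_{29} + L_{28} = 1149851 + 710647 = 1860498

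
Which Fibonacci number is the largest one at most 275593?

196418 ≤ 275593 < 317811, so the largest Fibonacci number not exceeding 275593 is 196418.

196418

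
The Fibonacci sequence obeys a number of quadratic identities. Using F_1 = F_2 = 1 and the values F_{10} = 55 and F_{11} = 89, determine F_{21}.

10946

By F_{2k+1} = F_k² + F_{k+1}²: F_{21} = 55² + 89² = 3025 + 7921 = 10946.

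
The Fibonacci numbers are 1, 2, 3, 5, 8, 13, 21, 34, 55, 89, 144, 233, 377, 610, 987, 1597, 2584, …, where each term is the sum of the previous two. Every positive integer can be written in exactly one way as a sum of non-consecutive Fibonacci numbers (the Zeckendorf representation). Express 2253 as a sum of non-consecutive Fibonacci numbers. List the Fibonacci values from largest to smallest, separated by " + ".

Greedily peel off the largest Fibonacci term at each step:
subtract 1597 from 2253: 656 remains
subtract 610 from 656: 46 remains
subtract 34 from 46: 12 remains
subtract 8 from 12: 4 remains
subtract 3 from 4: 1 remains
subtract 1 from 1: 0 remains
So 2253 = 1597 + 610 + 34 + 8 + 3 + 1, with no two terms consecutive in the sequence.

1597 + 610 + 34 + 8 + 3 + 1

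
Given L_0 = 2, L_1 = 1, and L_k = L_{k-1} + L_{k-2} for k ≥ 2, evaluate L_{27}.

439204

Iterating the recurrence up to L_{23} = 64079 and L_{22} = 39603:
L_{24} = L_{23} + L_{22} = 64079 + 39603 = 103682
L_{25} = L_{24} + L_{23} = 103682 + 64079 = 167761
L_{26} = L_{25} + L_{24} = 167761 + 103682 = 271443
L_{27} = L_{26} + L_{25} = 271443 + 167761 = 439204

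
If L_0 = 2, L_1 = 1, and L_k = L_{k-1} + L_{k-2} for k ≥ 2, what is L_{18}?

5778

Iterating the recurrence up to L_{13} = 521 and L_{12} = 322:
L_{14} = L_{13} + L_{12} = 521 + 322 = 843
L_{15} = L_{14} + L_{13} = 843 + 521 = 1364
L_{16} = L_{15} + L_{14} = 1364 + 843 = 2207
L_{17} = L_{16} + L_{15} = 2207 + 1364 = 3571
L_{18} = L_{17} + L_{16} = 3571 + 2207 = 5778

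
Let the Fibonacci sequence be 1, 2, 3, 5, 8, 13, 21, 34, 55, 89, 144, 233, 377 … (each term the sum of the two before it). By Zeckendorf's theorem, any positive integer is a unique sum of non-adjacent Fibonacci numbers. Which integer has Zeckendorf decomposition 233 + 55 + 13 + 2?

303

233 + 55 + 13 + 2 = 303.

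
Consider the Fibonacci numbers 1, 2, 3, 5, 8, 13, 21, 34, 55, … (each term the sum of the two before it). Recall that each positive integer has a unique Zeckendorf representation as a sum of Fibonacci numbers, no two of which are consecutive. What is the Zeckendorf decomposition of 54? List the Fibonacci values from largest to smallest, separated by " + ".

34 + 13 + 5 + 2

Greedy algorithm:
subtract 34 from 54: 20 remains
subtract 13 from 20: 7 remains
subtract 5 from 7: 2 remains
subtract 2 from 2: 0 remains
So 54 = 34 + 13 + 5 + 2, with no two terms consecutive in the sequence.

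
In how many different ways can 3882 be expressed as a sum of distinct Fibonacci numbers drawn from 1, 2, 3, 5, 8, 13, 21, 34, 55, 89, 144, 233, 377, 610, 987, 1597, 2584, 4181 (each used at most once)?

Each representation comes from the Zeckendorf form by replacing some F_k with F_{k−1} + F_{k−2} where possible.
3882 = 2584+987+233+55+21+2 = 2584+987+233+55+13+8+2 = 2584+987+144+89+55+21+2 = 2584+610+377+233+55+21+2 = 2584+987+233+55+13+5+3+2 = … (25 more), for 30 in all.

30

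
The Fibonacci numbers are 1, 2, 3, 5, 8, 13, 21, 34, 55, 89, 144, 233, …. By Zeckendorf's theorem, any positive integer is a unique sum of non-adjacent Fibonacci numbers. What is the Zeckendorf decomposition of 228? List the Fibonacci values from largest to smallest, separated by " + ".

144 + 55 + 21 + 8

subtract 144 from 228: 84 remains
subtract 55 from 84: 29 remains
subtract 21 from 29: 8 remains
subtract 8 from 8: 0 remains
So 228 = 144 + 55 + 21 + 8, with no two terms consecutive in the sequence.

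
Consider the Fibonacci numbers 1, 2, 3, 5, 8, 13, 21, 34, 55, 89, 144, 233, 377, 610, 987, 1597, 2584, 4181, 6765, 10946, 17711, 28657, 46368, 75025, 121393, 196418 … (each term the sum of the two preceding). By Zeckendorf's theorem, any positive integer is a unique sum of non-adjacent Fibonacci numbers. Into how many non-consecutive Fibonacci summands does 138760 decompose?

Repeatedly subtract the largest Fibonacci number that fits:
121393 ≤ 138760 < 196418, so take 121393; remainder 17367
10946 ≤ 17367 < 17711, so take 10946; remainder 6421
4181 ≤ 6421 < 6765, so take 4181; remainder 2240
1597 ≤ 2240 < 2584, so take 1597; remainder 643
610 ≤ 643 < 987, so take 610; remainder 33
21 ≤ 33 < 34, so take 21; remainder 12
8 ≤ 12 < 13, so take 8; remainder 4
3 ≤ 4 < 5, so take 3; remainder 1
1 ≤ 1 < 2, so take 1; remainder 0
138760 = 121393 + 10946 + 4181 + 1597 + 610 + 21 + 8 + 3 + 1, which has 9 terms.

9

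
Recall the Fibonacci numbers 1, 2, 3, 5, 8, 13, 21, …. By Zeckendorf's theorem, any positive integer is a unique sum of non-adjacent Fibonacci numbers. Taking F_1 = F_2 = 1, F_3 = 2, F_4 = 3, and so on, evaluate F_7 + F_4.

16

F_7 + F_4 = 13 + 3 = 16.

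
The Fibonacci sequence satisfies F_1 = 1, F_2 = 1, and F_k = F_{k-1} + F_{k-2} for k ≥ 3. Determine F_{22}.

17711

Iterating the recurrence up to F_{15} = 610 and F_{14} = 377:
F_{16} = F_{15} + F_{14} = 610 + 377 = 987
F_{17} = F_{16} + F_{15} = 987 + 610 = 1597
F_{18} = F_{17} + F_{16} = 1597 + 987 = 2584
F_{19} = F_{18} + F_{17} = 2584 + 1597 = 4181
F_{20} = F_{19} + F_{18} = 4181 + 2584 = 6765
F_{21} = F_{20} + F_{19} = 6765 + 4181 = 10946
F_{22} = F_{21} + F_{20} = 10946 + 6765 = 17711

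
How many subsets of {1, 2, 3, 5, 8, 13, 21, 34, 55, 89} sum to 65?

Each representation comes from the Zeckendorf form by replacing some F_k with F_{k−1} + F_{k−2} where possible.
65 = 55+8+2 = 55+5+3+2 = 34+21+8+2 = 34+21+5+3+2 = 34+13+8+5+3+2 — 5 representations.

5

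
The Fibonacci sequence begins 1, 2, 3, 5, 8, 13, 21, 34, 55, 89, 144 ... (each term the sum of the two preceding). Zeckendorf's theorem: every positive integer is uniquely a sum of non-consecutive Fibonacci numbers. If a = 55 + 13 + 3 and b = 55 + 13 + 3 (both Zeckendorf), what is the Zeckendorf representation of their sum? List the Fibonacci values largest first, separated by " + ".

89 + 34 + 13 + 5 + 1

The two numbers are 71 and 71, so their sum is 142.
89 ≤ 142 < 144, so take 89; remainder 53
34 ≤ 53 < 55, so take 34; remainder 19
13 ≤ 19 < 21, so take 13; remainder 6
5 ≤ 6 < 8, so take 5; remainder 1
1 ≤ 1 < 2, so take 1; remainder 0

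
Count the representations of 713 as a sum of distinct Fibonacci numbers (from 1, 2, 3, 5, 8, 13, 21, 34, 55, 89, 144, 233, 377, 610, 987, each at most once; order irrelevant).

21

Each representation comes from the Zeckendorf form by replacing some F_k with F_{k−1} + F_{k−2} where possible.
713 = 610+89+13+1 = 610+89+8+5+1 = 610+55+34+13+1 = 377+233+89+13+1 = … (17 more), for 21 in all.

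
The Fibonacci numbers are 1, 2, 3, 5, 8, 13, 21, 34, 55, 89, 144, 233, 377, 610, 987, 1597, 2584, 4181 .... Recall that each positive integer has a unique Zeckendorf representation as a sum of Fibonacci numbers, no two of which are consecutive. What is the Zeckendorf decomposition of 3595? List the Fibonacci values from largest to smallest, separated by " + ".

Repeatedly subtract the largest Fibonacci number that fits:
take 2584 (≤ 3595); 3595 − 2584 = 1011
take 987 (≤ 1011); 1011 − 987 = 24
take 21 (≤ 24); 24 − 21 = 3
take 3 (≤ 3); 3 − 3 = 0
So 3595 = 2584 + 987 + 21 + 3, with no two terms consecutive in the sequence.

2584 + 987 + 21 + 3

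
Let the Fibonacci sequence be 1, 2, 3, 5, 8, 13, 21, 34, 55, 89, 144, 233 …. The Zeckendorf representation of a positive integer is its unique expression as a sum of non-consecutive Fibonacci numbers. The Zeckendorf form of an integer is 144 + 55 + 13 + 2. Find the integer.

214

144 + 55 + 13 + 2 = 214.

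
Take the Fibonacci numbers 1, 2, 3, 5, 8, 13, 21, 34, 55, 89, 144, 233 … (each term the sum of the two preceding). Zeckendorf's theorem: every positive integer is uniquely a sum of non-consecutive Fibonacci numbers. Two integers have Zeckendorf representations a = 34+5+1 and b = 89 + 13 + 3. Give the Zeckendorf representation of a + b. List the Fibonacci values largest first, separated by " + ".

The two numbers are 40 and 105, so their sum is 145.
Greedily peel off the largest Fibonacci term at each step:
144 ≤ 145 < 233, so take 144; remainder 1
1 ≤ 1 < 2, so take 1; remainder 0

144 + 1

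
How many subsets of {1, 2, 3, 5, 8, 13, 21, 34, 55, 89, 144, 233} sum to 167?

Starting from the Zeckendorf form and repeatedly splitting a term F_k into F_{k−1} + F_{k−2} (when neither is already used) reaches every representation.
167 = 144+21+2 = 144+13+8+2 = 89+55+21+2 = 144+13+5+3+2 = … (4 more), for 8 in all.

8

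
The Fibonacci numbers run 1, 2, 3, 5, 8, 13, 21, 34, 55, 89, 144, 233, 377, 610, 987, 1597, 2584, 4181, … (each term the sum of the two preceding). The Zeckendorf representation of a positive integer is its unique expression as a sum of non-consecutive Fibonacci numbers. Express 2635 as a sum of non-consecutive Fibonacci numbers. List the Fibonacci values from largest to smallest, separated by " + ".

2584 + 34 + 13 + 3 + 1

Repeatedly subtract the largest Fibonacci number that fits:
2584 ≤ 2635 < 4181, so take 2584; remainder 51
34 ≤ 51 < 55, so take 34; remainder 17
13 ≤ 17 < 21, so take 13; remainder 4
3 ≤ 4 < 5, so take 3; remainder 1
1 ≤ 1 < 2, so take 1; remainder 0
So 2635 = 2584 + 34 + 13 + 3 + 1, with no two terms consecutive in the sequence.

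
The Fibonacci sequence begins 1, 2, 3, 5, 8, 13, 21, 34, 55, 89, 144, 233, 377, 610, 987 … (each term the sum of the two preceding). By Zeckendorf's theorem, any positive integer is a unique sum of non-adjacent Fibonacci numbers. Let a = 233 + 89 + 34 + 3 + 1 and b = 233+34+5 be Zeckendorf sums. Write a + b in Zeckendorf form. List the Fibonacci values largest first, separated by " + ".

610 + 21 + 1

The two numbers are 360 and 272, so their sum is 632.
subtract 610 from 632: 22 remains
subtract 21 from 22: 1 remains
subtract 1 from 1: 0 remains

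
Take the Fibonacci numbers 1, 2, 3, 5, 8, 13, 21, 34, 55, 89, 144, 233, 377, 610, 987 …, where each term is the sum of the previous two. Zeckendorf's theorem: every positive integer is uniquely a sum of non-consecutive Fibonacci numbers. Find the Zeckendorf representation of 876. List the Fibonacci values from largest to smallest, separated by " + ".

take 610 (≤ 876); 876 − 610 = 266
take 233 (≤ 266); 266 − 233 = 33
take 21 (≤ 33); 33 − 21 = 12
take 8 (≤ 12); 12 − 8 = 4
take 3 (≤ 4); 4 − 3 = 1
take 1 (≤ 1); 1 − 1 = 0
So 876 = 610 + 233 + 21 + 8 + 3 + 1, with no two terms consecutive in the sequence.

610 + 233 + 21 + 8 + 3 + 1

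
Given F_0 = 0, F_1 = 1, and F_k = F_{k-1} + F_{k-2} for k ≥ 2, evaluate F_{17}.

Iterating the recurrence up to F_{9} = 34 and F_{8} = 21:
F_{10} = F_{9} + F_{8} = 34 + 21 = 55
F_{11} = F_{10} + F_{9} = 55 + 34 = 89
F_{12} = F_{11} + F_{10} = 89 + 55 = 144
F_{13} = F_{12} + F_{11} = 144 + 89 = 233
F_{14} = F_{13} + F_{12} = 233 + 144 = 377
F_{15} = F_{14} + F_{13} = 377 + 233 = 610
F_{16} = F_{15} + F_{14} = 610 + 377 = 987
F_{17} = F_{16} + F_{15} = 987 + 610 = 1597

1597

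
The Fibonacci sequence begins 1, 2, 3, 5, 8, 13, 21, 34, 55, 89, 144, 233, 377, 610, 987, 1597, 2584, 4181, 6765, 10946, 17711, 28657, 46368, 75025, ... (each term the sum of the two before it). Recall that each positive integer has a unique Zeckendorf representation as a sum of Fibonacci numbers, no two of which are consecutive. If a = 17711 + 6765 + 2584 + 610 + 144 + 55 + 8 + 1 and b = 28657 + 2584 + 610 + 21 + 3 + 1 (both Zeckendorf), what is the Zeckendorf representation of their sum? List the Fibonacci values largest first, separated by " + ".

The two numbers are 27878 and 31876, so their sum is 59754.
largest Fibonacci ≤ 59754 is 46368; 59754 − 46368 = 13386
largest Fibonacci ≤ 13386 is 10946; 13386 − 10946 = 2440
largest Fibonacci ≤ 2440 is 1597; 2440 − 1597 = 843
largest Fibonacci ≤ 843 is 610; 843 − 610 = 233
largest Fibonacci ≤ 233 is 233; 233 − 233 = 0

46368 + 10946 + 1597 + 610 + 233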